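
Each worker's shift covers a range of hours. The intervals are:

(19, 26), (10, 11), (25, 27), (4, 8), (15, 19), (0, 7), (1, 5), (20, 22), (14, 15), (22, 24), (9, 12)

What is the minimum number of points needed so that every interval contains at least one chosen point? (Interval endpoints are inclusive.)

5

Process intervals by earliest right end; each time one isn't hit yet, stab at its right endpoint.
Sorted: [1,5] [0,7] [4,8] [10,11] [9,12] [14,15] [15,19] [20,22] [22,24] [19,26] [25,27]
{[1,5],[0,7],[4,8]} hit by 5; {[10,11],[9,12]} hit by 11; {[14,15],[15,19]} hit by 15; {[20,22],[22,24],[19,26]} hit by 22; {[25,27]} hit by 27.
Points: 5, 11, 15, 22, 27 (5 total).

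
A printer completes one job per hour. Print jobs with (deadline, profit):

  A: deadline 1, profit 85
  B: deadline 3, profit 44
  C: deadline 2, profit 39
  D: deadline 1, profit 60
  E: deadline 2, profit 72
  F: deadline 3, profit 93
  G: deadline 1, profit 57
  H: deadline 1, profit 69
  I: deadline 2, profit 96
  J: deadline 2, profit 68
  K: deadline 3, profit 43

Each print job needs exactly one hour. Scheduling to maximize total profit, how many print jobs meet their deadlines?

Profit order: I=96 F=93 A=85 E=72 H=69 J=68 D=60 G=57 B=44 K=43 C=39
Assign: I→slot 2, F→slot 3, A→slot 1, E skipped, H skipped, J skipped, D skipped, G skipped, B skipped, K skipped, C skipped.
Slots: [1:A] [2:I] [3:F]
3 of 11 scheduled.

3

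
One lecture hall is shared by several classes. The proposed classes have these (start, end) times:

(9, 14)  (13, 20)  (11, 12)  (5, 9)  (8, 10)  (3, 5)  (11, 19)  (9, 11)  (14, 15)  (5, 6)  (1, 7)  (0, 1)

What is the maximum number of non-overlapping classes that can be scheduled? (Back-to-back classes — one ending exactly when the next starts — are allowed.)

6

By end time: (0,1), (3,5), (5,6), (1,7), (5,9), (8,10), (9,11), (11,12), (9,14), (14,15), (11,19), (13,20).
Pick (0,1); next start ≥ 1 → (3,5); next start ≥ 5 → (5,6); next start ≥ 6 → (8,10); next start ≥ 10 → (11,12); next start ≥ 12 → (14,15).
Selected 6 classes.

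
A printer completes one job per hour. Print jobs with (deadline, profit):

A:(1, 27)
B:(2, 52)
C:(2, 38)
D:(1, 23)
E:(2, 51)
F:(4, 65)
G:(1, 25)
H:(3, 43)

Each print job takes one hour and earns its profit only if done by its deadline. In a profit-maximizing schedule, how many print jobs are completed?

By profit: F(d4,65), B(d2,52), E(d2,51), H(d3,43), C(d2,38), A(d1,27), G(d1,25), D(d1,23)
F→slot 4; B→slot 2; E→slot 1; H→slot 3; C skipped; A skipped; G skipped; D skipped.
4 of 8 scheduled.

4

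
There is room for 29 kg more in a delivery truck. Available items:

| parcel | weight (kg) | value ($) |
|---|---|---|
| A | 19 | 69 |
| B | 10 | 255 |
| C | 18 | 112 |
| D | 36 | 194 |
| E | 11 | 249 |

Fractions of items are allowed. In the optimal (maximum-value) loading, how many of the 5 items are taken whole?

2

Sort by value per unit weight and fill in that order.
Ratios (sorted): B 25.50, E 22.64, C 6.22, D 5.39, A 3.63
take B (10 @ 255); take E (11 @ 249); take 8/18 of C → 49.78. Capacity used 29/29.
2 item(s) taken whole; one partial (take 8/18 of C).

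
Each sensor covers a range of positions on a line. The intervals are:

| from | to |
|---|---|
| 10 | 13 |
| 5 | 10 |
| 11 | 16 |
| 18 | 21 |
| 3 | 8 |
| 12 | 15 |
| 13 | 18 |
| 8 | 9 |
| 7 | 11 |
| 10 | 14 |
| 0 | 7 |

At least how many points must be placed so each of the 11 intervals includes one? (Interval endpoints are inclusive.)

4

Sort by right endpoint; whenever an interval is uncovered, place a point at its right end.
Sorted: [0,7] [3,8] [8,9] [5,10] [7,11] [10,13] [10,14] [12,15] [11,16] [13,18] [18,21]
{[0,7],[3,8]} hit by 7; {[8,9],[5,10],[7,11]} hit by 9; {[10,13],[10,14],[12,15],[11,16],[13,18]} hit by 13; {[18,21]} hit by 21.
Points: 7, 9, 13, 21 (4 total).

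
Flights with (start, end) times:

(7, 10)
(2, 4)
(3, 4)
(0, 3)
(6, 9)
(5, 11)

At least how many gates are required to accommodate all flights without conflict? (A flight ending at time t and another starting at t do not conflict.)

3

Events (time:±→running): 0:+→1 2:+→2 3:-→1 3:+→2 4:-→1 4:-→0 5:+→1 6:+→2 7:+→3 … peak 3.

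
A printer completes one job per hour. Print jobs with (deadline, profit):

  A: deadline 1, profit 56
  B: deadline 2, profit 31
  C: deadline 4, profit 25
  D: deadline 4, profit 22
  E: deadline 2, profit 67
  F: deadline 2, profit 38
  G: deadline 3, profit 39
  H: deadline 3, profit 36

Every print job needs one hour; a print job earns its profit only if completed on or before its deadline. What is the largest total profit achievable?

Sort by profit descending; place each in the latest free slot ≤ its deadline.
By profit: E(d2,67), A(d1,56), G(d3,39), F(d2,38), H(d3,36), B(d2,31), C(d4,25), D(d4,22)
E→slot 2; A→slot 1; G→slot 3; F skipped; H skipped; B skipped; C→slot 4; D skipped.
Profit = 56 + 67 + 39 + 25 = 187

187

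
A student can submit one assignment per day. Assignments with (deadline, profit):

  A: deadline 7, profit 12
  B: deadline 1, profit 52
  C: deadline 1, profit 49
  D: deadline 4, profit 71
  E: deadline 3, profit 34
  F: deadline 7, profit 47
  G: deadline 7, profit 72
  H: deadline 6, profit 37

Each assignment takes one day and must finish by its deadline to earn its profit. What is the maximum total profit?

325

Sort by profit descending; place each in the latest free slot ≤ its deadline.
By profit: G(d7,72), D(d4,71), B(d1,52), C(d1,49), F(d7,47), H(d6,37), E(d3,34), A(d7,12)
G→slot 7; D→slot 4; B→slot 1; C skipped; F→slot 6; H→slot 5; E→slot 3; A→slot 2.
Profit = 52 + 12 + 34 + 71 + 37 + 47 + 72 = 325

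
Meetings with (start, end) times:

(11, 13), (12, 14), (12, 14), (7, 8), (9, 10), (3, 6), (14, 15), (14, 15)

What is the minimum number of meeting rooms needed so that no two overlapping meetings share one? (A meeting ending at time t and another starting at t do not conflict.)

3

Count concurrent intervals with a sweep; the peak is the room count.
starts: [3, 7, 9, 11, 12, 12, 14, 14]
ends:   [6, 8, 10, 13, 14, 14, 15, 15]
s3→1 e6→0 s7→1 e8→0 s9→1 e10→0 s11→1 s12→2 s12→3  — peak 3.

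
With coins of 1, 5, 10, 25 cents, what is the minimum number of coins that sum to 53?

53 − 2×25→3 − 3×1→0
Total coins = 2 + 3 = 5

5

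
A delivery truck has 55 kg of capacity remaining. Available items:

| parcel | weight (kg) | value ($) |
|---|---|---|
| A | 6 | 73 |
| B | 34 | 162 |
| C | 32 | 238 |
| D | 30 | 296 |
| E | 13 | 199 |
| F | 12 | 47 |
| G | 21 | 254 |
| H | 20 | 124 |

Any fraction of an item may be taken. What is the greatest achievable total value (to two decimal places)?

Order: E (199/13=15.31) > A (73/6=12.17) > G (254/21=12.10) > D (296/30=9.87) > C (238/32=7.44) > H (124/20=6.20) > B (162/34=4.76) > F (47/12=3.92)
Fill: take E (13 @ 199) → take A (6 @ 73) → take G (21 @ 254) → take 15/30 of D → 148.00; 55/55 used.
Total value = 674.00

674.00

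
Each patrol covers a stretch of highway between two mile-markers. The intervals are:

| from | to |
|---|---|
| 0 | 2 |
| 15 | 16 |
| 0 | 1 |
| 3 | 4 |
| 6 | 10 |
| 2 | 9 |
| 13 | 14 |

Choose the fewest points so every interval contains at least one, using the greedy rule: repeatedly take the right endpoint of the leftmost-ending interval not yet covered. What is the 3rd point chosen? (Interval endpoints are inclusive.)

10

Process intervals by earliest right end; each time one isn't hit yet, stab at its right endpoint.
By right end: [0,1]  [0,2]  [3,4]  [2,9]  [6,10]  [13,14]  [15,16]
[0,1] uncovered → point at 1; [3,4] uncovered → point at 4; [6,10] uncovered → point at 10; [13,14] uncovered → point at 14; [15,16] uncovered → point at 16.
Points: 1, 4, 10, 14, 16 (5 total).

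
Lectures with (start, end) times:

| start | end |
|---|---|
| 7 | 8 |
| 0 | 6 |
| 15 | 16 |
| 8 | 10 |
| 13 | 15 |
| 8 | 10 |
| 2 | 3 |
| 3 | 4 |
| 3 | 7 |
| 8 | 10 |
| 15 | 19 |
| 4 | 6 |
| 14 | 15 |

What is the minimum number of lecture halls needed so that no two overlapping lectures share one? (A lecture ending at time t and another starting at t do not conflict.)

Events (time:±→running): 0:+→1 2:+→2 3:-→1 3:+→2 3:+→3 … peak 3.

3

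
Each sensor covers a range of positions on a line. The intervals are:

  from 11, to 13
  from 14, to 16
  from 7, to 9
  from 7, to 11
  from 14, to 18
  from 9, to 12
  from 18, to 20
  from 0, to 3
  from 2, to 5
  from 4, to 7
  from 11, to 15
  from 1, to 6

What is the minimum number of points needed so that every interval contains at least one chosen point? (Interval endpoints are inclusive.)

5

Sorted: [0,3] [2,5] [1,6] [4,7] [7,9] [7,11] [9,12] [11,13] [11,15] [14,16] [14,18] [18,20]
{[0,3],[2,5],[1,6]} hit by 3; {[4,7],[7,9],[7,11]} hit by 7; {[9,12],[11,13],[11,15]} hit by 12; {[14,16],[14,18]} hit by 16; {[18,20]} hit by 20.
Points: 3, 7, 12, 16, 20 (5 total).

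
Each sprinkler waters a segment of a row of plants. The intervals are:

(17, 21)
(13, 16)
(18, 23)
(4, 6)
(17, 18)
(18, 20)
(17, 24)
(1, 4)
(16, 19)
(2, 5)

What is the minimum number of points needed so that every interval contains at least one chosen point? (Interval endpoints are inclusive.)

3

Sorted: [1,4] [2,5] [4,6] [13,16] [17,18] [16,19] [18,20] [17,21] [18,23] [17,24]
{[1,4],[2,5],[4,6]} hit by 4; {[13,16]} hit by 16; {[17,18],[16,19],[18,20],[17,21],[18,23],[17,24]} hit by 18.
Points: 4, 16, 18 (3 total).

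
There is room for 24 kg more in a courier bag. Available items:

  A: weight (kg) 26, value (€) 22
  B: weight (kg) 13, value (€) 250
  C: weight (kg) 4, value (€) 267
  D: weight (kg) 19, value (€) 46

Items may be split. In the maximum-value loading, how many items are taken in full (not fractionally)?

2

Greedy by value/weight ratio, highest first.
Order: C (267/4=66.75) > B (250/13=19.23) > D (46/19=2.42) > A (22/26=0.85)
Fill: take C (4 @ 267) → take B (13 @ 250) → take 7/19 of D → 16.95; 24/24 used.
2 item(s) taken whole; one partial (take 7/19 of D).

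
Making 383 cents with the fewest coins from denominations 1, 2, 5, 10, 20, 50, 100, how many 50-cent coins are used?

1

Use the largest denomination that fits, subtract, and repeat.
383 − 3×100→83 − 1×50→33 − 1×20→13 − 1×10→3 − 1×2→1 − 1×1→0
Count of 50: 1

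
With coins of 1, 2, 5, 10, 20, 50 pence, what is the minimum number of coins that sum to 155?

Greedy: take as many of the largest coin as possible, then repeat with the remainder.
155 − 3×50→5 − 1×5→0
Total coins = 3 + 1 = 4

4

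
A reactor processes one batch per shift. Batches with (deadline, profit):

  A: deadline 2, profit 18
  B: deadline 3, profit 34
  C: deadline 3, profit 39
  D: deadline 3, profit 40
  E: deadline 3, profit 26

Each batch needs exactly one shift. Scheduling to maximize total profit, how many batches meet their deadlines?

3

By profit: D(d3,40), C(d3,39), B(d3,34), E(d3,26), A(d2,18)
D→slot 3; C→slot 2; B→slot 1; E skipped; A skipped.
3 of 5 scheduled.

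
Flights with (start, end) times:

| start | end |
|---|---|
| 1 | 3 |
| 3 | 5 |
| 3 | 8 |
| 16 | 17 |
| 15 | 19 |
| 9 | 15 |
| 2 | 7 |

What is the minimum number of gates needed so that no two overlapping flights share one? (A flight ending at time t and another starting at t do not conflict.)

3

The answer is the maximum number of intervals overlapping at any instant.
starts: [1, 2, 3, 3, 9, 15, 16]
ends:   [3, 5, 7, 8, 15, 17, 19]
s1→1 s2→2 e3→1 s3→2 s3→3  — peak 3.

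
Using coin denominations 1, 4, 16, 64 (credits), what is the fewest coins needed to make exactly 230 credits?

Use the largest denomination that fits, subtract, and repeat.
230 = 3×64 + 2×16 + 1×4 + 2×1
Total coins = 3 + 2 + 1 + 2 = 8

8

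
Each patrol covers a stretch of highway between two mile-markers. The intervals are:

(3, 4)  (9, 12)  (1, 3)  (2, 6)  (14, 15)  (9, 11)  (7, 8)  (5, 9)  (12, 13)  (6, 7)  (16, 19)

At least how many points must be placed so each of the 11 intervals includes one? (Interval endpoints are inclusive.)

6

Process intervals by earliest right end; each time one isn't hit yet, stab at its right endpoint.
Sorted: [1,3] [3,4] [2,6] [6,7] [7,8] [5,9] [9,11] [9,12] [12,13] [14,15] [16,19]
{[1,3],[3,4],[2,6]} hit by 3; {[6,7],[7,8],[5,9]} hit by 7; {[9,11],[9,12]} hit by 11; {[12,13]} hit by 13; {[14,15]} hit by 15; {[16,19]} hit by 19.
Points: 3, 7, 11, 13, 15, 19 (6 total).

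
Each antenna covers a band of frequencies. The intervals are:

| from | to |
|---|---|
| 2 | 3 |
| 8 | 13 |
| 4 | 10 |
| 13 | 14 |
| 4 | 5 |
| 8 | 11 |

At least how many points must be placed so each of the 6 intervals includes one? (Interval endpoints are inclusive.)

Sort by right endpoint; whenever an interval is uncovered, place a point at its right end.
Sorted: [2,3] [4,5] [4,10] [8,11] [8,13] [13,14]
{[2,3]} hit by 3; {[4,5],[4,10]} hit by 5; {[8,11],[8,13]} hit by 11; {[13,14]} hit by 14.
Points: 3, 5, 11, 14 (4 total).

4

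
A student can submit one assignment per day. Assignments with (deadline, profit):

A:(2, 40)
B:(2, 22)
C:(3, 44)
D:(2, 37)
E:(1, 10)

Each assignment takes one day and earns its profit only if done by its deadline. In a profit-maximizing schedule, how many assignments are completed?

3

By profit: C(d3,44), A(d2,40), D(d2,37), B(d2,22), E(d1,10)
C→slot 3; A→slot 2; D→slot 1; B skipped; E skipped.
3 of 5 scheduled.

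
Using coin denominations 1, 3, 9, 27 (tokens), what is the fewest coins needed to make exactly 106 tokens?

106 = 3×27 + 2×9 + 2×3 + 1×1
Total coins = 3 + 2 + 2 + 1 = 8

8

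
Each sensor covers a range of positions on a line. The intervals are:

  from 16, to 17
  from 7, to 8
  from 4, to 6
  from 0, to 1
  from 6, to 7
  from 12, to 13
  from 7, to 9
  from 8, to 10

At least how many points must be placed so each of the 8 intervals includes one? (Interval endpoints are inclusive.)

By right end: [0,1]  [4,6]  [6,7]  [7,8]  [7,9]  [8,10]  [12,13]  [16,17]
[0,1] uncovered → point at 1; [4,6] uncovered → point at 6; [7,8] uncovered → point at 8; [12,13] uncovered → point at 13; [16,17] uncovered → point at 17.
Points: 1, 6, 8, 13, 17 (5 total).

5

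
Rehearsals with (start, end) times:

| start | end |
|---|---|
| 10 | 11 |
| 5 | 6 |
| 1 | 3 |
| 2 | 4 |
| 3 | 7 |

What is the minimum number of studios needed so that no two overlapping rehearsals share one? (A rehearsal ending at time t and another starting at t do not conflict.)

2

The answer is the maximum number of intervals overlapping at any instant.
Events (time:±→running): 1:+→1 2:+→2 … peak 2.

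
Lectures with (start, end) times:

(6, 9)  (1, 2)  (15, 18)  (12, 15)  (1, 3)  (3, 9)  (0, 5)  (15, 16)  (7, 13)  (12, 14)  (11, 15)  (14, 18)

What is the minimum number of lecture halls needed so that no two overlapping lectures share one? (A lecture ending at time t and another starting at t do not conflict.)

starts: [0, 1, 1, 3, 6, 7, 11, 12, 12, 14, 15, 15]
ends:   [2, 3, 5, 9, 9, 13, 14, 15, 15, 16, 18, 18]
s0→1 s1→2 s1→3 e2→2 e3→1 s3→2 e5→1 s6→2 s7→3 e9→2 e9→1 s11→2 s12→3 s12→4  — peak 4.

4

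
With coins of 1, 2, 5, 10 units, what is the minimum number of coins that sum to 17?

3

17 − 1×10→7 − 1×5→2 − 1×2→0
Total coins = 1 + 1 + 1 = 3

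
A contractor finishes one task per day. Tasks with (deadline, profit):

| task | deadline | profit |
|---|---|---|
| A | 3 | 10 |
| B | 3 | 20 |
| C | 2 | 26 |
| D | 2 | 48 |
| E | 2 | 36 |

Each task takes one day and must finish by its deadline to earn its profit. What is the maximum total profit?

104

Sort by profit descending; place each in the latest free slot ≤ its deadline.
Profit order: D=48 E=36 C=26 B=20 A=10
Assign: D→slot 2, E→slot 1, C skipped, B→slot 3, A skipped.
Slots: [1:E] [2:D] [3:B]
Profit = 36 + 48 + 20 = 104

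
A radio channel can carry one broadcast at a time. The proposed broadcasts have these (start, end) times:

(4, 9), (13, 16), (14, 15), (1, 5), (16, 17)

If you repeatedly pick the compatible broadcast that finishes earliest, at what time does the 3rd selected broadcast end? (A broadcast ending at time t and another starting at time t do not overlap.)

17

By end time: (1,5), (4,9), (14,15), (13,16), (16,17).
Pick (1,5); next start ≥ 5 → (14,15); next start ≥ 15 → (16,17).
Selected: (1,5) (14,15) (16,17)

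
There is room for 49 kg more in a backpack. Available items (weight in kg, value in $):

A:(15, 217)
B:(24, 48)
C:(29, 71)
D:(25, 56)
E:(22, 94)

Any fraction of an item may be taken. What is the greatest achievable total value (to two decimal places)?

340.38

Sort by value per unit weight and fill in that order.
Order: A (217/15=14.47) > E (94/22=4.27) > C (71/29=2.45) > D (56/25=2.24) > B (48/24=2.00)
Fill: take A (15 @ 217) → take E (22 @ 94) → take 12/29 of C → 29.38; 49/49 used.
Total value = 340.38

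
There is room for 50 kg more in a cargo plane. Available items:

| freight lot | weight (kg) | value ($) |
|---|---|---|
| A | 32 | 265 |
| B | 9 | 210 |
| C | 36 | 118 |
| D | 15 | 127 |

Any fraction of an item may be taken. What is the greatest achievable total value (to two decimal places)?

552.31

Ratios (sorted): B 23.33, D 8.47, A 8.28, C 3.28
take B (9 @ 210); take D (15 @ 127); take 26/32 of A → 215.31. Capacity used 50/50.
Total value = 552.31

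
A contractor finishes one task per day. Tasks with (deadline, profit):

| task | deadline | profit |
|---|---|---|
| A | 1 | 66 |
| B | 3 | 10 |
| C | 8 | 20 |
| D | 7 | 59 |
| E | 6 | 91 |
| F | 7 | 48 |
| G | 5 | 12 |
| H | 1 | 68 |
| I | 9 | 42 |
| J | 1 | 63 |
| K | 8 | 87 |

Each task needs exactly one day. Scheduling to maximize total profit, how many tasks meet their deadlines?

9

Profit order: E=91 K=87 H=68 A=66 J=63 D=59 F=48 I=42 C=20 G=12 B=10
Assign: E→slot 6, K→slot 8, H→slot 1, A skipped, J skipped, D→slot 7, F→slot 5, I→slot 9, C→slot 4, G→slot 3, B→slot 2.
Slots: [1:H] [2:B] [3:G] [4:C] [5:F] [6:E] [7:D] [8:K] [9:I]
9 of 11 scheduled.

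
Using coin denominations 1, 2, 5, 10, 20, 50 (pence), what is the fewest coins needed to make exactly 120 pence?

120 − 2×50→20 − 1×20→0
Total coins = 2 + 1 = 3

3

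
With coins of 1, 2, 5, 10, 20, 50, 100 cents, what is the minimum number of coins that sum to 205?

Greedy: take as many of the largest coin as possible, then repeat with the remainder.
205 = 2×100 + 1×5
Total coins = 2 + 1 = 3

3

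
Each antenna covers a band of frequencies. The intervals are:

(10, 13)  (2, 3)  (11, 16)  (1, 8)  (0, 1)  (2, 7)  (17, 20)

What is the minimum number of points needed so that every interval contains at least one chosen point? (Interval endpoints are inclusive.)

Process intervals by earliest right end; each time one isn't hit yet, stab at its right endpoint.
By right end: [0,1]  [2,3]  [2,7]  [1,8]  [10,13]  [11,16]  [17,20]
[0,1] uncovered → point at 1; [2,3] uncovered → point at 3; [10,13] uncovered → point at 13; [17,20] uncovered → point at 20.
Points: 1, 3, 13, 20 (4 total).

4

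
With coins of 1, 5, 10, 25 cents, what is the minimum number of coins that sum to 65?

65 − 2×25→15 − 1×10→5 − 1×5→0
Total coins = 2 + 1 + 1 = 4

4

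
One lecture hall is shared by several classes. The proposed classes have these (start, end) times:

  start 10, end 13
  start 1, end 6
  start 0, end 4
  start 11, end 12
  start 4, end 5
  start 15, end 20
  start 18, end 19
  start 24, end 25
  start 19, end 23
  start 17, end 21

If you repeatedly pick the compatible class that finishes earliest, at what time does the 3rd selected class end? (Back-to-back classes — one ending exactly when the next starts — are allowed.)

12

Order by finish time; keep every interval that doesn't clash with the previous kept one.
Sorted by end: (0,4)  (4,5)  (1,6)  (11,12)  (10,13)  (18,19)  (15,20)  (17,21)  (19,23)  (24,25)
take (0,4); take (4,5); skip (1,6); take (11,12); take (18,19); skip (17,21); take (19,23); take (24,25).
Selected: (0,4) (4,5) (11,12) (18,19) (19,23) (24,25)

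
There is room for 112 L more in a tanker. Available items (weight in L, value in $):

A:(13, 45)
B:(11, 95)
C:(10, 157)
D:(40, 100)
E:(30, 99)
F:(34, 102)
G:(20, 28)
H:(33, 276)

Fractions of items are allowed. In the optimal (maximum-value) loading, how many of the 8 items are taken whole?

5

Ratios (sorted): C 15.70, B 8.64, H 8.36, A 3.46, E 3.30, F 3.00, D 2.50, G 1.40
take C (10 @ 157); take B (11 @ 95); take H (33 @ 276); take A (13 @ 45); take E (30 @ 99); take 15/34 of F → 45.00. Capacity used 112/112.
5 item(s) taken whole; one partial (take 15/34 of F).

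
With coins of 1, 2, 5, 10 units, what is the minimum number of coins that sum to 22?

3

22 − 2×10→2 − 1×2→0
Total coins = 2 + 1 = 3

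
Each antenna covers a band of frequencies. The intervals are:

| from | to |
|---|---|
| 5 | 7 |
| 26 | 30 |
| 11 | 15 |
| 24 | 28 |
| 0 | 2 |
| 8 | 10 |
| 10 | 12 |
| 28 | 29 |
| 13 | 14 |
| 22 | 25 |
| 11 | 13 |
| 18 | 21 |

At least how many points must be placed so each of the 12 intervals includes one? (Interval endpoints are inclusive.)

7

Process intervals by earliest right end; each time one isn't hit yet, stab at its right endpoint.
Sorted: [0,2] [5,7] [8,10] [10,12] [11,13] [13,14] [11,15] [18,21] [22,25] [24,28] [28,29] [26,30]
{[0,2]} hit by 2; {[5,7]} hit by 7; {[8,10],[10,12]} hit by 10; {[11,13],[13,14],[11,15]} hit by 13; {[18,21]} hit by 21; {[22,25],[24,28]} hit by 25; {[28,29],[26,30]} hit by 29.
Points: 2, 7, 10, 13, 21, 25, 29 (7 total).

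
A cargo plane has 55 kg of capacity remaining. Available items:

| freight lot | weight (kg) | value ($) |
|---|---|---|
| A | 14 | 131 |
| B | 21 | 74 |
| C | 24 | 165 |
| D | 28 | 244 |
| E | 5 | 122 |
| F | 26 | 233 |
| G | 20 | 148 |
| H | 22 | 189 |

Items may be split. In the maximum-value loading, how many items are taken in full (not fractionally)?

3

Greedy by value/weight ratio, highest first.
Ratios (sorted): E 24.40, A 9.36, F 8.96, D 8.71, H 8.59, G 7.40, C 6.88, B 3.52
take E (5 @ 122); take A (14 @ 131); take F (26 @ 233); take 10/28 of D → 87.14. Capacity used 55/55.
3 item(s) taken whole; one partial (take 10/28 of D).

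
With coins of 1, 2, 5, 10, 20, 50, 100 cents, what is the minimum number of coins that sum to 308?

6

Greedy: take as many of the largest coin as possible, then repeat with the remainder.
308 = 3×100 + 1×5 + 1×2 + 1×1
Total coins = 3 + 1 + 1 + 1 = 6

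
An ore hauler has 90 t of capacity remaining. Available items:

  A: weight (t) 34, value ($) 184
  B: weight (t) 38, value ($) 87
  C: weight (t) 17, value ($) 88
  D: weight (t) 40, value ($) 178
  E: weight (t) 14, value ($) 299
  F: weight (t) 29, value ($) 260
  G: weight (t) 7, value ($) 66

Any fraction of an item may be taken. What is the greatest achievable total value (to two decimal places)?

840.06

Order: E (299/14=21.36) > G (66/7=9.43) > F (260/29=8.97) > A (184/34=5.41) > C (88/17=5.18) > D (178/40=4.45) > B (87/38=2.29)
Fill: take E (14 @ 299) → take G (7 @ 66) → take F (29 @ 260) → take A (34 @ 184) → take 6/17 of C → 31.06; 90/90 used.
Total value = 840.06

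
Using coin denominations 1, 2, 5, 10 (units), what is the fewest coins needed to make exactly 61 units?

7

61 − 6×10→1 − 1×1→0
Total coins = 6 + 1 = 7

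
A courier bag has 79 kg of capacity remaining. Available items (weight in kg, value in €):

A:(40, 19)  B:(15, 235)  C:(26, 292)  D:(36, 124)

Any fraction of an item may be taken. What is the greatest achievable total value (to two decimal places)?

Greedy by value/weight ratio, highest first.
Ratios (sorted): B 15.67, C 11.23, D 3.44, A 0.47
take B (15 @ 235); take C (26 @ 292); take D (36 @ 124); take 2/40 of A → 0.95. Capacity used 79/79.
Total value = 651.95

651.95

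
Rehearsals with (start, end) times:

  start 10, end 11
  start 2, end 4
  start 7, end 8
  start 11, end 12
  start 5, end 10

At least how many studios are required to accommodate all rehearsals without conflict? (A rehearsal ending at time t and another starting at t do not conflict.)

The answer is the maximum number of intervals overlapping at any instant.
Events (time:±→running): 2:+→1 4:-→0 5:+→1 7:+→2 … peak 2.

2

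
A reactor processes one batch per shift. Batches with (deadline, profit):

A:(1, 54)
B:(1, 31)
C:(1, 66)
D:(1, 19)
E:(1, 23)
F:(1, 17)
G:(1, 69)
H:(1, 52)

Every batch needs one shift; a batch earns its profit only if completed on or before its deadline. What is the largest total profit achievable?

Sort by profit descending; place each in the latest free slot ≤ its deadline.
By profit: G(d1,69), C(d1,66), A(d1,54), H(d1,52), B(d1,31), E(d1,23), D(d1,19), F(d1,17)
G→slot 1; C skipped; A skipped; H skipped; B skipped; E skipped; D skipped; F skipped.
Profit = 69 = 69

69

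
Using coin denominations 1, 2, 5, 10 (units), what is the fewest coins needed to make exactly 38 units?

38 − 3×10→8 − 1×5→3 − 1×2→1 − 1×1→0
Total coins = 3 + 1 + 1 + 1 = 6

6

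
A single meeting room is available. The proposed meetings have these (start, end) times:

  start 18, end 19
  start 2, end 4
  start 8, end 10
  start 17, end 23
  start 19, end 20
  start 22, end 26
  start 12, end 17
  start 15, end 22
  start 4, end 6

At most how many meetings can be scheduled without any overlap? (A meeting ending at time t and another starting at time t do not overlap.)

7

Sort by end time and greedily take each interval whose start is ≥ the last chosen end.
By end time: (2,4), (4,6), (8,10), (12,17), (18,19), (19,20), (15,22), (17,23), (22,26).
Pick (2,4); next start ≥ 4 → (4,6); next start ≥ 6 → (8,10); next start ≥ 10 → (12,17); next start ≥ 17 → (18,19); next start ≥ 19 → (19,20); next start ≥ 20 → (22,26).
Selected 7 meetings.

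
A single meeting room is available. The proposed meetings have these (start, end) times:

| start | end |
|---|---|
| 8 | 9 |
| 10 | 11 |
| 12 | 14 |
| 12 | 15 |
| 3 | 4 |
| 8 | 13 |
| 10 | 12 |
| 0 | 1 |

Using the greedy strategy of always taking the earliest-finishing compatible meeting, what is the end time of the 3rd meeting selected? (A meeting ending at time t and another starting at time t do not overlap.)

Greedy by earliest finish: after sorting by end time, pick each interval compatible with the last pick.
By end time: (0,1), (3,4), (8,9), (10,11), (10,12), (8,13), (12,14), (12,15).
Pick (0,1); next start ≥ 1 → (3,4); next start ≥ 4 → (8,9); next start ≥ 9 → (10,11); next start ≥ 11 → (12,14).
Selected: (0,1) (3,4) (8,9) (10,11) (12,14)

9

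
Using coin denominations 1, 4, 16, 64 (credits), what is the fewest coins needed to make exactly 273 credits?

273 − 4×64→17 − 1×16→1 − 1×1→0
Total coins = 4 + 1 + 1 = 6

6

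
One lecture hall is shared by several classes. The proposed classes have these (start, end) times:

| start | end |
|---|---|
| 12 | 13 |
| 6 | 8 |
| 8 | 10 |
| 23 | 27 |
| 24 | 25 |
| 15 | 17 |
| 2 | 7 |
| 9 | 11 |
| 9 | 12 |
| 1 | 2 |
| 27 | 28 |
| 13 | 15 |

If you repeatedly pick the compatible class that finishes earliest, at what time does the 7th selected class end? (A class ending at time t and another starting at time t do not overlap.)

25

Greedy by earliest finish: after sorting by end time, pick each interval compatible with the last pick.
By end time: (1,2), (2,7), (6,8), (8,10), (9,11), (9,12), (12,13), (13,15), (15,17), (24,25), (23,27), (27,28).
Pick (1,2); next start ≥ 2 → (2,7); next start ≥ 7 → (8,10); next start ≥ 10 → (12,13); next start ≥ 13 → (13,15); next start ≥ 15 → (15,17); next start ≥ 17 → (24,25); next start ≥ 25 → (27,28).
Selected: (1,2) (2,7) (8,10) (12,13) (13,15) (15,17) (24,25) (27,28)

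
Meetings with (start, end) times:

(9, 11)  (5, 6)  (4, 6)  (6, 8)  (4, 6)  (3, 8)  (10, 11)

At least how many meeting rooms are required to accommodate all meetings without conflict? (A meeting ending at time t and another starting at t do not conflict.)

4

The answer is the maximum number of intervals overlapping at any instant.
Events (time:±→running): 3:+→1 4:+→2 4:+→3 5:+→4 … peak 4.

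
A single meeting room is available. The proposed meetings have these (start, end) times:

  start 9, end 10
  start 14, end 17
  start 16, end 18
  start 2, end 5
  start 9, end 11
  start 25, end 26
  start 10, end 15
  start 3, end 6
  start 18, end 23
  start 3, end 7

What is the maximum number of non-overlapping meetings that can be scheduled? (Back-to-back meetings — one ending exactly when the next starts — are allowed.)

6

Order by finish time; keep every interval that doesn't clash with the previous kept one.
By end time: (2,5), (3,6), (3,7), (9,10), (9,11), (10,15), (14,17), (16,18), (18,23), (25,26).
Pick (2,5); next start ≥ 5 → (9,10); next start ≥ 10 → (10,15); next start ≥ 15 → (16,18); next start ≥ 18 → (18,23); next start ≥ 23 → (25,26).
Selected 6 meetings.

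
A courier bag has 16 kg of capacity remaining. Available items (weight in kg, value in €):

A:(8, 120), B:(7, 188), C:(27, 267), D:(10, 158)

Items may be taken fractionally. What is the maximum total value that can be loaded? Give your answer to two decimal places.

Sort by value per unit weight and fill in that order.
Order: B (188/7=26.86) > D (158/10=15.80) > A (120/8=15.00) > C (267/27=9.89)
Fill: take B (7 @ 188) → take 9/10 of D → 142.20; 16/16 used.
Total value = 330.20

330.20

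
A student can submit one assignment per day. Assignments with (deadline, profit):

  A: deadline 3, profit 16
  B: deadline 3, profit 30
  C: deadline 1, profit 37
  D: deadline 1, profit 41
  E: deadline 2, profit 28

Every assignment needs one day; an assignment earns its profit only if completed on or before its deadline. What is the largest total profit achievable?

99

Profit order: D=41 C=37 B=30 E=28 A=16
Assign: D→slot 1, C skipped, B→slot 3, E→slot 2, A skipped.
Slots: [1:D] [2:E] [3:B]
Profit = 41 + 28 + 30 = 99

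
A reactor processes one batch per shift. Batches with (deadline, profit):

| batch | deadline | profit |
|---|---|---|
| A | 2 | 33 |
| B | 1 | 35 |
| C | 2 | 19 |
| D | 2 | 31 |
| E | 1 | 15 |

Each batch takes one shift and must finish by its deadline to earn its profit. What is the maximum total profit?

By profit: B(d1,35), A(d2,33), D(d2,31), C(d2,19), E(d1,15)
B→slot 1; A→slot 2; D skipped; C skipped; E skipped.
Profit = 35 + 33 = 68

68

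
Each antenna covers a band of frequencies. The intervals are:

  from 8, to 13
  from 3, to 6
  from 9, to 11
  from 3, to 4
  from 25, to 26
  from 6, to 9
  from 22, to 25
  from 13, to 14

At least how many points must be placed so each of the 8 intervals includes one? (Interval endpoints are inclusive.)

Sort by right endpoint; whenever an interval is uncovered, place a point at its right end.
Sorted: [3,4] [3,6] [6,9] [9,11] [8,13] [13,14] [22,25] [25,26]
{[3,4],[3,6]} hit by 4; {[6,9],[9,11],[8,13]} hit by 9; {[13,14]} hit by 14; {[22,25],[25,26]} hit by 25.
Points: 4, 9, 14, 25 (4 total).

4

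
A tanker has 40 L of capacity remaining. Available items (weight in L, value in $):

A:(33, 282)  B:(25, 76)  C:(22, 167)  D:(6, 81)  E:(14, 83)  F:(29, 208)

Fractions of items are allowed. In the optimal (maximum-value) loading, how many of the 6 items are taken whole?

Sort by value per unit weight and fill in that order.
Ratios (sorted): D 13.50, A 8.55, C 7.59, F 7.17, E 5.93, B 3.04
take D (6 @ 81); take A (33 @ 282); take 1/22 of C → 7.59. Capacity used 40/40.
2 item(s) taken whole; one partial (take 1/22 of C).

2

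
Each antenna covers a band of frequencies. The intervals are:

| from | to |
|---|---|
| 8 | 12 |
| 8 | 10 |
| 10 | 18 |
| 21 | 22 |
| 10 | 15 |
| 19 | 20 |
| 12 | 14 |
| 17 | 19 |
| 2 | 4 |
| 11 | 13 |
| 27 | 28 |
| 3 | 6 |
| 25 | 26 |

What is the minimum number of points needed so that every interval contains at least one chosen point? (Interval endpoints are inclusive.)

Sort by right endpoint; whenever an interval is uncovered, place a point at its right end.
By right end: [2,4]  [3,6]  [8,10]  [8,12]  [11,13]  [12,14]  [10,15]  [10,18]  [17,19]  [19,20]  [21,22]  [25,26]  [27,28]
[2,4] uncovered → point at 4; [8,10] uncovered → point at 10; [11,13] uncovered → point at 13; [17,19] uncovered → point at 19; [21,22] uncovered → point at 22; [25,26] uncovered → point at 26; [27,28] uncovered → point at 28.
Points: 4, 10, 13, 19, 22, 26, 28 (7 total).

7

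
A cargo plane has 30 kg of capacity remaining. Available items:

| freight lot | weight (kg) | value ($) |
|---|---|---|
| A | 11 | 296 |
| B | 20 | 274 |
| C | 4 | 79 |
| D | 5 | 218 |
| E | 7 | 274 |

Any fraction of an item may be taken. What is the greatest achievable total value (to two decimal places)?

Greedy by value/weight ratio, highest first.
Ratios (sorted): D 43.60, E 39.14, A 26.91, C 19.75, B 13.70
take D (5 @ 218); take E (7 @ 274); take A (11 @ 296); take C (4 @ 79); take 3/20 of B → 41.10. Capacity used 30/30.
Total value = 908.10

908.10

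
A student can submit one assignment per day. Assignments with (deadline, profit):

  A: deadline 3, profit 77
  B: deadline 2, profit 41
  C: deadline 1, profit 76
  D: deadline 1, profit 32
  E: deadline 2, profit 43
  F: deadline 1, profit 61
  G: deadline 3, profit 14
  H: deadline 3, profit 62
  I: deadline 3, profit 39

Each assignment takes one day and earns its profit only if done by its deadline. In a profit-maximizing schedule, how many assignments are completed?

Take jobs in profit order; each goes to the latest open slot no later than its deadline.
By profit: A(d3,77), C(d1,76), H(d3,62), F(d1,61), E(d2,43), B(d2,41), I(d3,39), D(d1,32), G(d3,14)
A→slot 3; C→slot 1; H→slot 2; F skipped; E skipped; B skipped; I skipped; D skipped; G skipped.
3 of 9 scheduled.

3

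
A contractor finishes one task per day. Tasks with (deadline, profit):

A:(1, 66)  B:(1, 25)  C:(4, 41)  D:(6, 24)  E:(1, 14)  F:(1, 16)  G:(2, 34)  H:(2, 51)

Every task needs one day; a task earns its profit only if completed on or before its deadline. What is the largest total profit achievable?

182

Take jobs in profit order; each goes to the latest open slot no later than its deadline.
Profit order: A=66 H=51 C=41 G=34 B=25 D=24 F=16 E=14
Assign: A→slot 1, H→slot 2, C→slot 4, G skipped, B skipped, D→slot 6, F skipped, E skipped.
Slots: [1:A] [2:H] [4:C] [6:D]
Profit = 66 + 51 + 41 + 24 = 182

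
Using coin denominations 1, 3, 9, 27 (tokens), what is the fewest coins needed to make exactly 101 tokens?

7

101 − 3×27→20 − 2×9→2 − 2×1→0
Total coins = 3 + 2 + 2 = 7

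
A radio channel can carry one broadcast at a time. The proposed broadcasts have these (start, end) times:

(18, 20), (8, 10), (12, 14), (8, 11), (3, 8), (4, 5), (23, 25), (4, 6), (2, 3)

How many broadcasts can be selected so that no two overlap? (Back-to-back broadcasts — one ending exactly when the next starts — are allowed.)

6

Sorted by end: (2,3)  (4,5)  (4,6)  (3,8)  (8,10)  (8,11)  (12,14)  (18,20)  (23,25)
take (2,3); take (4,5); take (8,10); take (12,14); take (18,20); take (23,25).
Selected 6 broadcasts.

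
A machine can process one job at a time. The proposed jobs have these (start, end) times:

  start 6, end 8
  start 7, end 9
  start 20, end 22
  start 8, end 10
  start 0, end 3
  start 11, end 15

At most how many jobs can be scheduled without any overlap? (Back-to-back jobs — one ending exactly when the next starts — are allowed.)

5

Greedy by earliest finish: after sorting by end time, pick each interval compatible with the last pick.
Sorted by end: (0,3)  (6,8)  (7,9)  (8,10)  (11,15)  (20,22)
take (0,3); take (6,8); take (8,10); take (11,15); take (20,22).
Selected 5 jobs.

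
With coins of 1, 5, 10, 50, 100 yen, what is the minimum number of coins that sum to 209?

Use the largest denomination that fits, subtract, and repeat.
209 − 2×100→9 − 1×5→4 − 4×1→0
Total coins = 2 + 1 + 4 = 7

7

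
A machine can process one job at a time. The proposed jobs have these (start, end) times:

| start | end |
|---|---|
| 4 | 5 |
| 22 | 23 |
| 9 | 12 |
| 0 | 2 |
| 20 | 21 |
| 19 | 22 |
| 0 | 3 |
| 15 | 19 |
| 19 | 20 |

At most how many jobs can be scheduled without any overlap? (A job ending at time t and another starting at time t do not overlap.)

7

Sorted by end: (0,2)  (0,3)  (4,5)  (9,12)  (15,19)  (19,20)  (20,21)  (19,22)  (22,23)
take (0,2); take (4,5); take (9,12); take (15,19); take (19,20); take (20,21); take (22,23).
Selected 7 jobs.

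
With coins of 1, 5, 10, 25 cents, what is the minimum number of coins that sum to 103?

7

Greedy: take as many of the largest coin as possible, then repeat with the remainder.
103 = 4×25 + 3×1
Total coins = 4 + 3 = 7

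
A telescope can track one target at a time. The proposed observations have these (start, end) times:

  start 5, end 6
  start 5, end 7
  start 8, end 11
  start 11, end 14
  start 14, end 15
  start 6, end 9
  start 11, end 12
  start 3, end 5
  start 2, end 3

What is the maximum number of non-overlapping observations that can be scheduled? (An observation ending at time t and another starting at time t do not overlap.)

Greedy by earliest finish: after sorting by end time, pick each interval compatible with the last pick.
By end time: (2,3), (3,5), (5,6), (5,7), (6,9), (8,11), (11,12), (11,14), (14,15).
Pick (2,3); next start ≥ 3 → (3,5); next start ≥ 5 → (5,6); next start ≥ 6 → (6,9); next start ≥ 9 → (11,12); next start ≥ 12 → (14,15).
Selected 6 observations.

6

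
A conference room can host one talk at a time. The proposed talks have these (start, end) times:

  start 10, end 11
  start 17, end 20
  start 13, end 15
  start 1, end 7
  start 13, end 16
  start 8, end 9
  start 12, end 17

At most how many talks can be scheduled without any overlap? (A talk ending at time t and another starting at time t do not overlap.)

5

Sort by end time and greedily take each interval whose start is ≥ the last chosen end.
By end time: (1,7), (8,9), (10,11), (13,15), (13,16), (12,17), (17,20).
Pick (1,7); next start ≥ 7 → (8,9); next start ≥ 9 → (10,11); next start ≥ 11 → (13,15); next start ≥ 15 → (17,20).
Selected 5 talks.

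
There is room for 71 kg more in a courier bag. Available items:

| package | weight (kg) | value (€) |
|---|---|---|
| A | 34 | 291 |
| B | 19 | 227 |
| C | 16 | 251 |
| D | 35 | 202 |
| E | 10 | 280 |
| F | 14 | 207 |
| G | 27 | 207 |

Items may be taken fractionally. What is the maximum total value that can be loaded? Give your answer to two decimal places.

1067.71

Sort by value per unit weight and fill in that order.
Order: E (280/10=28.00) > C (251/16=15.69) > F (207/14=14.79) > B (227/19=11.95) > A (291/34=8.56) > G (207/27=7.67) > D (202/35=5.77)
Fill: take E (10 @ 280) → take C (16 @ 251) → take F (14 @ 207) → take B (19 @ 227) → take 12/34 of A → 102.71; 71/71 used.
Total value = 1067.71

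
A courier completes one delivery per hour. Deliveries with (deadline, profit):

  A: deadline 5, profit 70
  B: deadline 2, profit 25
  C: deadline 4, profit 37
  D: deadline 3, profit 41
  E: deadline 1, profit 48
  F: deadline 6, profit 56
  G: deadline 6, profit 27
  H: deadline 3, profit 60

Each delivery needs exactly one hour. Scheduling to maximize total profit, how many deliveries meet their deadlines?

Take jobs in profit order; each goes to the latest open slot no later than its deadline.
Profit order: A=70 H=60 F=56 E=48 D=41 C=37 G=27 B=25
Assign: A→slot 5, H→slot 3, F→slot 6, E→slot 1, D→slot 2, C→slot 4, G skipped, B skipped.
Slots: [1:E] [2:D] [3:H] [4:C] [5:A] [6:F]
6 of 8 scheduled.

6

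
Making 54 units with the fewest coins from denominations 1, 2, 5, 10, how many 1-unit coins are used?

0

54 = 5×10 + 2×2
Count of 1: 0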